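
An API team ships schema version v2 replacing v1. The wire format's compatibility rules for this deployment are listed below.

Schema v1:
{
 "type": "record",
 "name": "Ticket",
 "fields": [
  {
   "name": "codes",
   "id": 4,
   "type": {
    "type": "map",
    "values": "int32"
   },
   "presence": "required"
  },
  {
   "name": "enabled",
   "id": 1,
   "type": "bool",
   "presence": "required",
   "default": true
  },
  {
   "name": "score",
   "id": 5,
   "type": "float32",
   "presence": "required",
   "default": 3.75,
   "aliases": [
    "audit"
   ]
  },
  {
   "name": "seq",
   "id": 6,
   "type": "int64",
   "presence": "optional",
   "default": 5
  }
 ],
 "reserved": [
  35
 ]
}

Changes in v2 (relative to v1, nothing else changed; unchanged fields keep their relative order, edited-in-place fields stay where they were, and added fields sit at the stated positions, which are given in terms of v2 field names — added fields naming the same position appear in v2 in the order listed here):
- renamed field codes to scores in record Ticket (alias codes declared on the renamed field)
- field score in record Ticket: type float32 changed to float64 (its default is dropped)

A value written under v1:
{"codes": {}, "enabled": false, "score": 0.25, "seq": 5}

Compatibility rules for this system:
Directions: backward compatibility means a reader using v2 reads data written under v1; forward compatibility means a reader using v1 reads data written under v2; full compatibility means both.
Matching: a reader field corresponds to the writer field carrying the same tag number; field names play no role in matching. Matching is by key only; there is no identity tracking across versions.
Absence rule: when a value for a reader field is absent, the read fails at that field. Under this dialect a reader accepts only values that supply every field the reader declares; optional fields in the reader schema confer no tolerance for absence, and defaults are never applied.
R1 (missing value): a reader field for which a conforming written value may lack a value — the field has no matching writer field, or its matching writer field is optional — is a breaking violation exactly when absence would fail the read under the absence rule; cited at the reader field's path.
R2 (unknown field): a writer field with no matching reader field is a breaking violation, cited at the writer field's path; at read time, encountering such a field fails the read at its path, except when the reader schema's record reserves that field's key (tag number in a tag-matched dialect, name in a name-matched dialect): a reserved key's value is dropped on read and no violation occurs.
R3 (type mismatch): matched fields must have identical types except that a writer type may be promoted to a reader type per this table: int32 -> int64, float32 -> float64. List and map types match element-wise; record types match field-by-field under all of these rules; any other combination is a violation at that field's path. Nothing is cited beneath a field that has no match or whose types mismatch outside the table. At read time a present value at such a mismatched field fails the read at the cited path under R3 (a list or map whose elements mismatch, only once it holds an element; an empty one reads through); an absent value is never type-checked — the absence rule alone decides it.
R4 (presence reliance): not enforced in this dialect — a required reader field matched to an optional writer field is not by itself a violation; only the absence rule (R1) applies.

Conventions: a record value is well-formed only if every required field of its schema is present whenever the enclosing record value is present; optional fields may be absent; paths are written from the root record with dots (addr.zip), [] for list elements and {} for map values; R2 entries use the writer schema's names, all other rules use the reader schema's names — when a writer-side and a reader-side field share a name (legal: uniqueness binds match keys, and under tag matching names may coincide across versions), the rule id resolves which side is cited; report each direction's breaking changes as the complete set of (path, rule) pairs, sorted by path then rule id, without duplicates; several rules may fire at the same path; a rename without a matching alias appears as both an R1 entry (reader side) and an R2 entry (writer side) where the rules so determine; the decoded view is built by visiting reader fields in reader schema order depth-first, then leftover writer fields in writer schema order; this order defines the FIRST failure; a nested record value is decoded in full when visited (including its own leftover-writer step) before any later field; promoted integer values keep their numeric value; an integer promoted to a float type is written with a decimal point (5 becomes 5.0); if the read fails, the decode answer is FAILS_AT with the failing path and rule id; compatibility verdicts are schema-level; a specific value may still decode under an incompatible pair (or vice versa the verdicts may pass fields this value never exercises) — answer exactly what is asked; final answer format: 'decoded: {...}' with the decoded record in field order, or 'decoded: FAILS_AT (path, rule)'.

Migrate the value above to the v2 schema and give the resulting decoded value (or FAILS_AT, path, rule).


the writer's type comes first in each Ticket pair
decoding the Ticket value with the v2 reader:
  scores := {} (from writer codes)
  enabled := false
  score := 0.25 (float32 -> float64)
  seq := 5
  => decoded: {"scores": {}, "enabled": false, "score": 0.25, "seq": 5}
diffs on Ticket not affecting the asked answer:
  field score in record Ticket: type float32 changed to float64 (its default is dropped) -> matters for Ticket compatibility verdicts, not for this value's decode

decoded: {"scores": {}, "enabled": false, "score": 0.25, "seq": 5}


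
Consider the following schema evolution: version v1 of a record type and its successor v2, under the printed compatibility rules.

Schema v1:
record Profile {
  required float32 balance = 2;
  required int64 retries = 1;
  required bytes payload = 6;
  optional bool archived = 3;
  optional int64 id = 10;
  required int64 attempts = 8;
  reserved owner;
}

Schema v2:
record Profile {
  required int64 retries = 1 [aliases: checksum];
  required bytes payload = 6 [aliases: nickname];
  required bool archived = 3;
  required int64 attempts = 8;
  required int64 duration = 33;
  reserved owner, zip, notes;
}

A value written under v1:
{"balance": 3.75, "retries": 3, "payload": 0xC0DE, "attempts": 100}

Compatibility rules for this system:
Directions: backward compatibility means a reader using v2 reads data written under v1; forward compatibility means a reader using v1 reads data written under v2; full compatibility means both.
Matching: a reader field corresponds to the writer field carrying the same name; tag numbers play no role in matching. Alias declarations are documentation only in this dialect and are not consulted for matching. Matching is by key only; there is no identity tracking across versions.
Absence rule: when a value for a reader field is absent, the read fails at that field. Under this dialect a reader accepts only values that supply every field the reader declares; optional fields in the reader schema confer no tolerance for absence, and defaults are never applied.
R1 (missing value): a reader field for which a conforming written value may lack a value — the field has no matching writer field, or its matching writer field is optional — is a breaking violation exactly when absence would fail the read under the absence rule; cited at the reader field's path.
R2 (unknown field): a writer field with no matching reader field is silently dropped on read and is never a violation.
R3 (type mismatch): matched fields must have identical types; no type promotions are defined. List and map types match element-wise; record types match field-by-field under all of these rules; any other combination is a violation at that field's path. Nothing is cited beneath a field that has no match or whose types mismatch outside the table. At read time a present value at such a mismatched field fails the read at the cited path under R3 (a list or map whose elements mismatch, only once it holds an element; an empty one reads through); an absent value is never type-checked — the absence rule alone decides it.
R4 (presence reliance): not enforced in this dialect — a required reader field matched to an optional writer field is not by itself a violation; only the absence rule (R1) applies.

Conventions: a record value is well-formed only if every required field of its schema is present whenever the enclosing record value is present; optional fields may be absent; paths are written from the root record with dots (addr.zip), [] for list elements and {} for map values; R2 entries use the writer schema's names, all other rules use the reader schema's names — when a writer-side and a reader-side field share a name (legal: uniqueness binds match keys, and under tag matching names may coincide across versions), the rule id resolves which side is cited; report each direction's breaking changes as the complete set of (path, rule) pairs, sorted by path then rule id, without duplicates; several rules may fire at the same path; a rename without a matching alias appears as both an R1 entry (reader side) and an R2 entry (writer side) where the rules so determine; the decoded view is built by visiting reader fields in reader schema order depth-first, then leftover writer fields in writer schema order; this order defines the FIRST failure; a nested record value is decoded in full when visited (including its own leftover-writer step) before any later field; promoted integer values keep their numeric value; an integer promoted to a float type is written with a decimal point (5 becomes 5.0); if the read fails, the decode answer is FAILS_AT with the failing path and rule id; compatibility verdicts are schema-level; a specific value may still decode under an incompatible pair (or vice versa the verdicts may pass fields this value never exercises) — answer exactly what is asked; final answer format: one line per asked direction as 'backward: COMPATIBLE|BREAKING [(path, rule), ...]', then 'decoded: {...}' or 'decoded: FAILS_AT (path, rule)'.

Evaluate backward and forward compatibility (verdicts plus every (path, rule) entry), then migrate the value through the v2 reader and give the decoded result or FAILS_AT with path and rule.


the writer's type comes first in each Profile pair
backward analysis of Profile with v2 as reader and v1 as writer:
  int64 -> int64, writer required: retries aligns to retries
  bytes -> bytes, writer required: payload aligns to payload
  bool -> bool, writer optional: archived aligns to archived
  int64 -> int64, writer required: attempts aligns to attempts
  duration has no writer counterpart
  leftover writer field: balance
  leftover writer field: id
  breaking: (archived, R1)
  breaking: (duration, R1)
  => backward: BREAKING (2)
forward analysis of Profile with v1 as reader and v2 as writer:
  balance has no writer counterpart
  int64 -> int64, writer required: retries aligns to retries
  bytes -> bytes, writer required: payload aligns to payload
  bool -> bool, writer required: archived aligns to archived
  id has no writer counterpart
  int64 -> int64, writer required: attempts aligns to attempts
  leftover writer field: duration
  breaking: (balance, R1)
  breaking: (id, R1)
  => forward: BREAKING (2)
decode walk for Profile under reader schema v2:
  retries := 3
  payload := 0xC0DE
  read fails at archived under R1 (no fill)
  => FAILS_AT (archived, R1)

backward: BREAKING [(archived, R1), (duration, R1)]; forward: BREAKING [(balance, R1), (id, R1)]; decoded: FAILS_AT (archived, R1)


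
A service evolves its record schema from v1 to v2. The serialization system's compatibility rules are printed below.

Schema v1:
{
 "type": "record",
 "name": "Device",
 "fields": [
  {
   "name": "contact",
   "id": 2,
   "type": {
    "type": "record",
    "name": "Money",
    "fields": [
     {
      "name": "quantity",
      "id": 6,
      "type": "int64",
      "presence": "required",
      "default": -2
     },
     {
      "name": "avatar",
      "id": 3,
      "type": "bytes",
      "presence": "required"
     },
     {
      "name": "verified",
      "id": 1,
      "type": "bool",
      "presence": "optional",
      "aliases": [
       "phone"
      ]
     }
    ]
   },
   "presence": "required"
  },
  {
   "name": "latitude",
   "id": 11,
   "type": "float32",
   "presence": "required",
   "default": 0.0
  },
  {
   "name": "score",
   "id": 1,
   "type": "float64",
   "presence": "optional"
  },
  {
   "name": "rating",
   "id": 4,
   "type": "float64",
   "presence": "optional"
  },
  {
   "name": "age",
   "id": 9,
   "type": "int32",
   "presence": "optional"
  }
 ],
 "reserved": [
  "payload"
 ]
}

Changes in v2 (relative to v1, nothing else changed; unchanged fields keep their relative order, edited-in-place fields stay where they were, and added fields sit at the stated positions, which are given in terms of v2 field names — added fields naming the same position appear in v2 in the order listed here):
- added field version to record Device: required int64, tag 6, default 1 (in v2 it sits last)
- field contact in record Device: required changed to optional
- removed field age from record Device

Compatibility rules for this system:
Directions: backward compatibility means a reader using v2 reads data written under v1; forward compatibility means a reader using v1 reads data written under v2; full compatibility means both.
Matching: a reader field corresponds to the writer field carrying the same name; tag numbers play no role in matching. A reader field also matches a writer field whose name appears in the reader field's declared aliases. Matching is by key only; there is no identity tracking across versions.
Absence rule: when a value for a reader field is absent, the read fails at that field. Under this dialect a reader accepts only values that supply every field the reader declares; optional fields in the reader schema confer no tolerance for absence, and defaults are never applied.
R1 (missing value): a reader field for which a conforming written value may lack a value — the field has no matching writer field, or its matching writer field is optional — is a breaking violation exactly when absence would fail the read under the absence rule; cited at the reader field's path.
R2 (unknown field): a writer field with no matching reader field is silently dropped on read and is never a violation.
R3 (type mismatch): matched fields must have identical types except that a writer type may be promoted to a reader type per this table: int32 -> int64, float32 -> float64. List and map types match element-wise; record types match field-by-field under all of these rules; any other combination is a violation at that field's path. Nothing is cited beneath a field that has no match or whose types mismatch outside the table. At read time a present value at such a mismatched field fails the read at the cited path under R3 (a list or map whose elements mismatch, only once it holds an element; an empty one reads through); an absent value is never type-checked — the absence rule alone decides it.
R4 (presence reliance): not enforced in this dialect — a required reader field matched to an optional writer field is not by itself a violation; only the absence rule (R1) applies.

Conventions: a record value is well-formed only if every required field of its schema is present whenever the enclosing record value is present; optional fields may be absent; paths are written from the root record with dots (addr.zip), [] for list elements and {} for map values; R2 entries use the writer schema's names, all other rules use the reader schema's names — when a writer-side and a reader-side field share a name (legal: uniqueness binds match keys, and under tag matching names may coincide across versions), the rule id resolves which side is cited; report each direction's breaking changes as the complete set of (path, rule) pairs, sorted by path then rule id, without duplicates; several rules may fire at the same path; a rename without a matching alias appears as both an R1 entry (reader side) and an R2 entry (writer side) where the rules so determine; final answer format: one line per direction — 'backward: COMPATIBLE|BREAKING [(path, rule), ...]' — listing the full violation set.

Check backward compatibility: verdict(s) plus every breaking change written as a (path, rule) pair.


arrows below run writer -> reader for Device
checking backward for Device: reader v2 against writer v1:
  writer required, Money -> Money: reader contact maps from writer contact
  writer required, float32 -> float32: reader latitude maps from writer latitude
  writer optional, float64 -> float64: reader score maps from writer score
  writer optional, float64 -> float64: reader rating maps from writer rating
  version: no writer-side match
  leftover writer field: age
  writer required, int64 -> int64: reader contact.quantity maps from writer contact.quantity
  writer required, bytes -> bytes: reader contact.avatar maps from writer contact.avatar
  writer optional, bool -> bool: reader contact.verified maps from writer contact.verified
  violation R1 at contact.verified
  violation R1 at rating
  violation R1 at score
  violation R1 at version
  => backward verdict for Device: BREAKING, 4 violation(s)
diffs on Device not affecting the asked answer:
  field contact in record Device: required changed to optional -> fires only in the forward direction of Device, which is not asked here

backward: BREAKING [(contact.verified, R1), (rating, R1), (score, R1), (version, R1)]


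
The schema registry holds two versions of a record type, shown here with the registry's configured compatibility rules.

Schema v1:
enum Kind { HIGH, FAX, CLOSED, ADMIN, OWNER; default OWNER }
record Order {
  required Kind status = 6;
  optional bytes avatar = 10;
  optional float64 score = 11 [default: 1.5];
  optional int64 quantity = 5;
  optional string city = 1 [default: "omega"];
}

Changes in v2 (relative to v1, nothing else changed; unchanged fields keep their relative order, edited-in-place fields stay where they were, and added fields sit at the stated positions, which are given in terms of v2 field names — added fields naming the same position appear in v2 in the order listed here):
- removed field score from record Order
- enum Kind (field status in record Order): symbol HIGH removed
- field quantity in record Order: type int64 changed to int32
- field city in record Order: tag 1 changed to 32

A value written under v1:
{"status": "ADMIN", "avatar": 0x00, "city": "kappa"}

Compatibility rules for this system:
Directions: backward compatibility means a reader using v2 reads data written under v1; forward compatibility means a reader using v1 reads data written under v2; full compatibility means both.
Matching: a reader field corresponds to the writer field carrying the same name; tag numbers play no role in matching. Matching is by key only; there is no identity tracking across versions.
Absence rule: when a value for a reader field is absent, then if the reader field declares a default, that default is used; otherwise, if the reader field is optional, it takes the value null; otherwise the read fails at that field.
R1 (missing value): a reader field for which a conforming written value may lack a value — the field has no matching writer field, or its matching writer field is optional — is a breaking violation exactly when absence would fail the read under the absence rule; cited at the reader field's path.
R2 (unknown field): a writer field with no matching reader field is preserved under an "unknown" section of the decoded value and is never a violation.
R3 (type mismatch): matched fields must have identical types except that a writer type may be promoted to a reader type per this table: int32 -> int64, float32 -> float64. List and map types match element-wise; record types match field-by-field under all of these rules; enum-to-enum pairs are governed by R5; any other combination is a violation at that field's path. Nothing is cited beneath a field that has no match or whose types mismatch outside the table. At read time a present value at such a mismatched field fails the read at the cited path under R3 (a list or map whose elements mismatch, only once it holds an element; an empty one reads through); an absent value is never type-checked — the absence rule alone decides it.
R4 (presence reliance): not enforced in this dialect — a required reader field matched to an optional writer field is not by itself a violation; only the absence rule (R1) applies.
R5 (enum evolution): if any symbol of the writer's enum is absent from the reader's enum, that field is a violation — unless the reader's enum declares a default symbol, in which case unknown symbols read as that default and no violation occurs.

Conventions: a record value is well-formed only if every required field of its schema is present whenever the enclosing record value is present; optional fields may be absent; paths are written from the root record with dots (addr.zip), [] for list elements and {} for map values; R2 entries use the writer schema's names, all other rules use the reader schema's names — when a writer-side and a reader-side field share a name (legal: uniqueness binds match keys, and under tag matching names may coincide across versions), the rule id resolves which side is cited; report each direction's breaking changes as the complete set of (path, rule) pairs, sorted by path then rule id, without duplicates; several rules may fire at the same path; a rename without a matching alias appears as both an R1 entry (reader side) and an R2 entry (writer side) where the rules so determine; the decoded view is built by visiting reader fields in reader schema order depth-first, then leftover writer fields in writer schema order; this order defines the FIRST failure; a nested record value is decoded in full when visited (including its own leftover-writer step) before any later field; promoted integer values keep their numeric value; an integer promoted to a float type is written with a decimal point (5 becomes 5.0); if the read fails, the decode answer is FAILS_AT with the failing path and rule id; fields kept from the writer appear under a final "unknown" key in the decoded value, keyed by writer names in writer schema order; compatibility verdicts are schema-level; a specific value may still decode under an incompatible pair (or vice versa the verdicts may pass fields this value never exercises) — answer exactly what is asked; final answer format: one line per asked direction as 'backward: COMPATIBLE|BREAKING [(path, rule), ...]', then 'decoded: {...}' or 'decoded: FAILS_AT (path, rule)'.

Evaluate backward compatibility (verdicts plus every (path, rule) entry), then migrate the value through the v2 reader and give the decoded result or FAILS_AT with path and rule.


the writer's type comes first in each Order pair
backward pass over Order, reader schema v2, writer schema v1:
  status: paired with writer status (Kind -> Kind; writer required)
  avatar: paired with writer avatar (bytes -> bytes; writer optional)
  quantity: paired with writer quantity (int64 -> int32; writer optional)
  city: paired with writer city (string -> string; writer optional)
  writer score: unknown to reader
  rule R3 violated at quantity
  => 1 violation(s): backward is BREAKING for Order
decode (reader v2):
  status := "ADMIN"
  avatar := 0x00
  quantity := null (not supplied -> null)
  city := "kappa"
  => decoded: {"status": "ADMIN", "avatar": 0x00, "quantity": null, "city": "kappa"}
checking off the Order differences that do not matter here:
  enum Kind (field status in record Order): symbol HIGH removed -> fires no rule on Order, leaving the asked answer as it is
  field city in record Order: tag 1 changed to 32 -> fires no rule on Order, leaving the asked answer as it is

backward: BREAKING [(quantity, R3)]; decoded: {"status": "ADMIN", "avatar": 0x00, "quantity": null, "city": "kappa"}


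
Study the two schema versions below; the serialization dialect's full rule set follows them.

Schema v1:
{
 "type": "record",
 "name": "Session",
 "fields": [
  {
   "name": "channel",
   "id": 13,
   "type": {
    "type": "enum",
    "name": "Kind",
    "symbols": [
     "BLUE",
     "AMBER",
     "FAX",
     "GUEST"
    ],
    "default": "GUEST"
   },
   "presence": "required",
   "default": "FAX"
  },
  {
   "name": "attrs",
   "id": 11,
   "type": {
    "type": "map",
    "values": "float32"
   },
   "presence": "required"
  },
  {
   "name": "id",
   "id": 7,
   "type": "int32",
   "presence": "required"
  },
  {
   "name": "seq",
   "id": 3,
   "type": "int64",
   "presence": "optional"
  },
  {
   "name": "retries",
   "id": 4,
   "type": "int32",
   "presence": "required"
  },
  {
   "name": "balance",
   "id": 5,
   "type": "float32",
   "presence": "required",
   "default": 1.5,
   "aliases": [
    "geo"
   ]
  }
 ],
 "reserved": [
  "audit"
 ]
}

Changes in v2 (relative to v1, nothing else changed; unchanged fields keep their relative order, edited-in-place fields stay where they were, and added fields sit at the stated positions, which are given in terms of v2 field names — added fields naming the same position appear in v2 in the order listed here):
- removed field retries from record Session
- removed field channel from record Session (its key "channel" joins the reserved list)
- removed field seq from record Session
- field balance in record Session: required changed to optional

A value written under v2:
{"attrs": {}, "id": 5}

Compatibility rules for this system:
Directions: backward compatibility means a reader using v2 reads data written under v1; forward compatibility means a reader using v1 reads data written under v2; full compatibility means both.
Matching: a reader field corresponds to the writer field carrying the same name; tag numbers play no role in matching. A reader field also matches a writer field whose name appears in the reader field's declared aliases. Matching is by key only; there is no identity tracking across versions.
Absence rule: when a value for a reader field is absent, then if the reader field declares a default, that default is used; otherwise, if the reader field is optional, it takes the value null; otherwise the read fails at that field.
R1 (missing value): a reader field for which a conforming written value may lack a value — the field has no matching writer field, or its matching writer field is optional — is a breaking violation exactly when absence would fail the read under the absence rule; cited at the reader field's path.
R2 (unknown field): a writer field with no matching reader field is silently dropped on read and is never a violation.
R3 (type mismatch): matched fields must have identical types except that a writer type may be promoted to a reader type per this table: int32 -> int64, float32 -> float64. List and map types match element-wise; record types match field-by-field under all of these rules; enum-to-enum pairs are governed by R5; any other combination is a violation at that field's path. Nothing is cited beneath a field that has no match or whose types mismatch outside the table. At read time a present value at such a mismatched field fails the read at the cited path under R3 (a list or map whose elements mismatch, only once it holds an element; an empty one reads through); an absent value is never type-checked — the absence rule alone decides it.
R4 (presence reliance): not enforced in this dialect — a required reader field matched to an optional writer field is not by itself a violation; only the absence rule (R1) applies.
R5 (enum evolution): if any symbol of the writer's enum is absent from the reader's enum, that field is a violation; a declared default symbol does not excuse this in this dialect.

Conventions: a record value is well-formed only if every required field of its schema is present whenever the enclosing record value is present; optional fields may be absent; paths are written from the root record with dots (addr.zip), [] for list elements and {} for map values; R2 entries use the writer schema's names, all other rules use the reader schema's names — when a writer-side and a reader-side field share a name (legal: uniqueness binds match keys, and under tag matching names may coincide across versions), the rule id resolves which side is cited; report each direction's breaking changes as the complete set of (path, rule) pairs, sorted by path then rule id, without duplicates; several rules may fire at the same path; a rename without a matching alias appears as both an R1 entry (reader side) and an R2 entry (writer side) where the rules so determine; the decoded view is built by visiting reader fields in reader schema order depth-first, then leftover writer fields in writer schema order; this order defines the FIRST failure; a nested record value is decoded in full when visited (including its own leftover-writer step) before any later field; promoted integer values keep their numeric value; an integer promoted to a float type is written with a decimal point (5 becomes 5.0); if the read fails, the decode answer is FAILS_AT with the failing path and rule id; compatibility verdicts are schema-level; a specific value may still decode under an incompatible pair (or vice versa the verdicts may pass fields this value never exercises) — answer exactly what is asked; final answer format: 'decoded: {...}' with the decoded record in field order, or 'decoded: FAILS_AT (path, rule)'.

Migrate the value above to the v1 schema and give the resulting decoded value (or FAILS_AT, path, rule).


decoded: FAILS_AT (retries, R1)

the writer's type comes first in each Session pair
decoding the Session value with the v1 reader:
  channel := "FAX" (missing; default applied)
  attrs := {}
  id := 5
  seq := null (missing; optional => null)
  read fails at retries under R1 (no fill)
  => FAILS_AT (retries, R1)
the rest of the Session diff is inert for this question:
  removed field channel from record Session (its key "channel" joins the reserved list) -> triggers nothing under the printed rules; the Session answer is the same either way
  removed field seq from record Session -> triggers nothing under the printed rules; the Session answer is the same either way
  field balance in record Session: required changed to optional -> triggers nothing under the printed rules; the Session answer is the same either way


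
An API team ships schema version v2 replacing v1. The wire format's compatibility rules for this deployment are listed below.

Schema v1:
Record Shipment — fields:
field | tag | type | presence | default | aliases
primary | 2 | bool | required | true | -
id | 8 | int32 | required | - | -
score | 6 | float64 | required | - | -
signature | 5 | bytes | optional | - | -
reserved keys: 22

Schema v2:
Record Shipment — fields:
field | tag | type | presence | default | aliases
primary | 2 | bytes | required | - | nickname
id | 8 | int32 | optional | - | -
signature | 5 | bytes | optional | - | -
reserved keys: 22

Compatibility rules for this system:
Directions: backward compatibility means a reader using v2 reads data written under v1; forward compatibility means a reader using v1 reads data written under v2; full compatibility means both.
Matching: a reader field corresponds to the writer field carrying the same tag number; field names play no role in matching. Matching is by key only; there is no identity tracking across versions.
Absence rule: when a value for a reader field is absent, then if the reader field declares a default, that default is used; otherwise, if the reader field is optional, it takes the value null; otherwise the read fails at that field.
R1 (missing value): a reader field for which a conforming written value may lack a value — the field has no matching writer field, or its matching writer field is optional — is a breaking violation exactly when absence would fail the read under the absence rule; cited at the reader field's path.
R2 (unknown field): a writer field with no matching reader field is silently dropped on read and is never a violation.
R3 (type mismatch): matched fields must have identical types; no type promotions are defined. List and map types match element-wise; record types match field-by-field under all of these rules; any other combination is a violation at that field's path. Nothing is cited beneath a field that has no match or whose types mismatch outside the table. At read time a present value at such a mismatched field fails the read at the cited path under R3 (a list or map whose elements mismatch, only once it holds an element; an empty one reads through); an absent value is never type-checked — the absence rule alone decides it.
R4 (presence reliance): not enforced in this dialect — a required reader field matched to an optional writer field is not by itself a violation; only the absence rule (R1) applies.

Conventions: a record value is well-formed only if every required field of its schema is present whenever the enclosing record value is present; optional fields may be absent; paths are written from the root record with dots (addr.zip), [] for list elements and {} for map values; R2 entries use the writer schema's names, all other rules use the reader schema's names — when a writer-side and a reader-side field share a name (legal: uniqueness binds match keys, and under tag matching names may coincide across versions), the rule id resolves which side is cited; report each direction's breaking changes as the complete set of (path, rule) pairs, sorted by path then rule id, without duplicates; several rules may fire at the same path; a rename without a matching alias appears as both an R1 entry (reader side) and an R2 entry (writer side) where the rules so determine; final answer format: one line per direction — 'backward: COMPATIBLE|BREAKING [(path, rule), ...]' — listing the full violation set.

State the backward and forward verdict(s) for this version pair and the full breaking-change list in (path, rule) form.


each type pair in Shipment: writer, then reader
backward pass over Shipment, reader schema v2, writer schema v1:
  primary: paired with writer primary (bool -> bytes; writer required)
  id: paired with writer id (int32 -> int32; writer required)
  signature: paired with writer signature (bytes -> bytes; writer optional)
  writer field score has no reader counterpart
  breaking: (primary, R3)
  => backward: BREAKING (1)
forward pass over Shipment, reader schema v1, writer schema v2:
  primary: paired with writer primary (bytes -> bool; writer required)
  id: paired with writer id (int32 -> int32; writer optional)
  score has no writer counterpart
  signature: paired with writer signature (bytes -> bytes; writer optional)
  breaking: (id, R1)
  breaking: (primary, R3)
  breaking: (score, R1)
  => forward: BREAKING (3)

backward: BREAKING [(primary, R3)]; forward: BREAKING [(id, R1), (primary, R3), (score, R1)]


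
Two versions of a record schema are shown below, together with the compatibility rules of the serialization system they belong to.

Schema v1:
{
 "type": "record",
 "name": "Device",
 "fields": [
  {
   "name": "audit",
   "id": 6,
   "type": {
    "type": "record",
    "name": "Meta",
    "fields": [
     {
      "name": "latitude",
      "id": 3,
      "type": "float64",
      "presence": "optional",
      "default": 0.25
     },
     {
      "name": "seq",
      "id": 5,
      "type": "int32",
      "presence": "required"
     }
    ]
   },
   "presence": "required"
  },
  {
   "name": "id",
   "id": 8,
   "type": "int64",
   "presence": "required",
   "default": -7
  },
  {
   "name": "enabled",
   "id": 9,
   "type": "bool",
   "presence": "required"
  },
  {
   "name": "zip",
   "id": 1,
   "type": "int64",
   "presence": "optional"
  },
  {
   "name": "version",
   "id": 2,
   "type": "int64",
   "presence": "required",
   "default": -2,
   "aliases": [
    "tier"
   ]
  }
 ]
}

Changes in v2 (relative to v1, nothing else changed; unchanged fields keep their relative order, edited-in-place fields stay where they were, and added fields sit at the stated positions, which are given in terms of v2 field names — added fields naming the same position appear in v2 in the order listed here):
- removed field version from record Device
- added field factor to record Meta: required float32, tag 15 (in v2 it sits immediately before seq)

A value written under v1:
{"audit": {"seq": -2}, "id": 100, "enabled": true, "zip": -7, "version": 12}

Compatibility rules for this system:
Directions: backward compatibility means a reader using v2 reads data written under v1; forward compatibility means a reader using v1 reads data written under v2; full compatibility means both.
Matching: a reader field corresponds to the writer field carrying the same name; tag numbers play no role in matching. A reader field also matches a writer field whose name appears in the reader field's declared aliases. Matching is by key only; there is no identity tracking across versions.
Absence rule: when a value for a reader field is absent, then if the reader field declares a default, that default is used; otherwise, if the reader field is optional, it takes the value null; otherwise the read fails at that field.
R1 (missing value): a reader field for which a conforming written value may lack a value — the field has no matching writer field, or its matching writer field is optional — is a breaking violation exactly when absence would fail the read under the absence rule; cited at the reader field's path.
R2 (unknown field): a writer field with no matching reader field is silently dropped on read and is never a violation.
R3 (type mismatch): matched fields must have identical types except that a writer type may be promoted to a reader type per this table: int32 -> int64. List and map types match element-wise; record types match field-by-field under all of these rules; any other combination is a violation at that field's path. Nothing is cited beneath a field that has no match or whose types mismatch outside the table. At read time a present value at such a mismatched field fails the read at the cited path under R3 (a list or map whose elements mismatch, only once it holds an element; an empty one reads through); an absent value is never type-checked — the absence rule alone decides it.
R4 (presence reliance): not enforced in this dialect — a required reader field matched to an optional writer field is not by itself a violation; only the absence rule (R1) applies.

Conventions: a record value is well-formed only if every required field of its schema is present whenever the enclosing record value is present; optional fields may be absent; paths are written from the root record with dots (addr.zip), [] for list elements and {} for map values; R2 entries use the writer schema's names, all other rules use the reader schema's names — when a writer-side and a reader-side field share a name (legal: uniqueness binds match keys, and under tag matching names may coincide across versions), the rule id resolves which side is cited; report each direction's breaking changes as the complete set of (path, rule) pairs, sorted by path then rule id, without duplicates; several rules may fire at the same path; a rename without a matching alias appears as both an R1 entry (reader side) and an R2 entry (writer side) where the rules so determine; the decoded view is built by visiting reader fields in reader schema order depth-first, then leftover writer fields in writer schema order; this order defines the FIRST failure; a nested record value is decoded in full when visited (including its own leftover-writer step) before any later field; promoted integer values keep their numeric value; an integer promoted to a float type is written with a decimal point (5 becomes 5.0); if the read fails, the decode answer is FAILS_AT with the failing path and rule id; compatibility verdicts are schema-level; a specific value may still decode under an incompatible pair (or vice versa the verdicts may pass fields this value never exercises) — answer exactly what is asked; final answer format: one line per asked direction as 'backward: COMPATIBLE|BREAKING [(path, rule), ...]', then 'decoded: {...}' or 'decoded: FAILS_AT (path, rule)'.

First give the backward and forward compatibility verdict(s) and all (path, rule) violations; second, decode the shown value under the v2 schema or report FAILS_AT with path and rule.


backward: BREAKING [(audit.factor, R1)]; forward: COMPATIBLE []; decoded: FAILS_AT (audit.factor, R1)

arrows below run writer -> reader for Device
backward analysis of Device with v2 as reader and v1 as writer:
  audit <- audit (Meta -> Meta, writer required)
  id <- id (int64 -> int64, writer required)
  enabled <- enabled (bool -> bool, writer required)
  zip <- zip (int64 -> int64, writer optional)
  writer field version has no reader counterpart
  audit.latitude <- audit.latitude (float64 -> float64, writer optional)
  audit.factor: no writer match
  audit.seq <- audit.seq (int32 -> int32, writer required)
  violation R1 at audit.factor
  backward on Device therefore BREAKING (1)
forward analysis of Device with v1 as reader and v2 as writer:
  audit <- audit (Meta -> Meta, writer required)
  id <- id (int64 -> int64, writer required)
  enabled <- enabled (bool -> bool, writer required)
  zip <- zip (int64 -> int64, writer optional)
  version: no writer match
  audit.latitude <- audit.latitude (float64 -> float64, writer optional)
  audit.seq <- audit.seq (int32 -> int32, writer required)
  writer field audit.factor has no reader counterpart
  => forward verdict for Device: COMPATIBLE, no violations
decoding the Device value with the v2 reader:
  audit.latitude := 0.25 (no value, default fills)
  read fails at audit.factor under R1 (no fill)
  => FAILS_AT (audit.factor, R1)
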